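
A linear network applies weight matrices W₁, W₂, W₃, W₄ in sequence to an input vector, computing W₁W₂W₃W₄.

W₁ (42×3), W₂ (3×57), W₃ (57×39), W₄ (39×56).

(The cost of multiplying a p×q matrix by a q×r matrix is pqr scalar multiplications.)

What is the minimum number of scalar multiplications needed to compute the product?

Adjacent pairs: W₁W₂ = 42·3·57 = 7182; W₂W₃ = 3·57·39 = 6669; W₃W₄ = 57·39·56 = 124488.
Length 3: W₁..W₃: k=1: 0+6669+42·3·39=11583; k=2: 7182+0+42·57·39=100548 → min 11583 | W₂..W₄: k=2: 0+124488+3·57·56=134064; k=3: 6669+0+3·39·56=13221 → min 13221.
Length 4: W₁..W₄: k=1: 0+13221+42·3·56=20277; k=2: 7182+124488+42·57·56=265734; k=3: 11583+0+42·39·56=103311 → min 20277.
Optimal order: (W₁((W₂W₃)W₄)) with cost 20277.

20277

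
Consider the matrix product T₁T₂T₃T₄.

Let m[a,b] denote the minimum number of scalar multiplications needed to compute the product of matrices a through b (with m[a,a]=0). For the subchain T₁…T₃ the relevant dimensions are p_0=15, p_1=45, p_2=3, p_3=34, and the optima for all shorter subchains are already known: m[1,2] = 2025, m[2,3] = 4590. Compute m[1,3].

m[1,3] = min over k∈[1,2] of m[1,k]+m[k+1,3]+p_{0}·p_k·p_{3}.
k=1: 0 + 4590 + 15·45·34 = 27540; k=2: 2025 + 0 + 15·3·34 = 3555.
Minimum: 3555 at k=2.

3555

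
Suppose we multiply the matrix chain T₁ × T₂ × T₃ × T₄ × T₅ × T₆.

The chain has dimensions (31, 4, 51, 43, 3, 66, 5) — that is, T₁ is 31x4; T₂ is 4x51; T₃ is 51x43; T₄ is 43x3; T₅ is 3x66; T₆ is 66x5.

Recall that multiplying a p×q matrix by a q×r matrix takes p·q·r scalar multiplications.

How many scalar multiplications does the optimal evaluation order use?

Adjacent pairs: T₁T₂ = 31·4·51 = 6324; T₂T₃ = 4·51·43 = 8772; T₃T₄ = 51·43·3 = 6579; T₄T₅ = 43·3·66 = 8514; T₅T₆ = 3·66·5 = 990.
Length 3: T₁..T₃: k=1: 0+8772+31·4·43=14104; k=2: 6324+0+31·51·43=74307 → min 14104 | T₂..T₄: k=2: 0+6579+4·51·3=7191; k=3: 8772+0+4·43·3=9288 → min 7191 | T₃..T₅: k=3: 0+8514+51·43·66=153252; k=4: 6579+0+51·3·66=16677 → min 16677 | T₄..T₆: k=4: 0+990+43·3·5=1635; k=5: 8514+0+43·66·5=22704 → min 1635.
Length 4: T₁..T₄: k=1: 0+7191+31·4·3=7563; k=2: 6324+6579+31·51·3=17646; k=3: 14104+0+31·43·3=18103 → min 7563 | T₂..T₅: k=2: 0+16677+4·51·66=30141; k=3: 8772+8514+4·43·66=28638; k=4: 7191+0+4·3·66=7983 → min 7983 | T₃..T₆: k=3: 0+1635+51·43·5=12600; k=4: 6579+990+51·3·5=8334; k=5: 16677+0+51·66·5=33507 → min 8334.
Length 5: T₁..T₅: k=1: 0+7983+31·4·66=16167; k=2: 6324+16677+31·51·66=127347; k=3: 14104+8514+31·43·66=110596; k=4: 7563+0+31·3·66=13701 → min 13701 | T₂..T₆: k=2: 0+8334+4·51·5=9354; k=3: 8772+1635+4·43·5=11267; k=4: 7191+990+4·3·5=8241; k=5: 7983+0+4·66·5=9303 → min 8241.
Length 6: T₁..T₆: k=1: 0+8241+31·4·5=8861; k=2: 6324+8334+31·51·5=22563; k=3: 14104+1635+31·43·5=22404; k=4: 7563+990+31·3·5=9018; k=5: 13701+0+31·66·5=23931 → min 8861.
Optimal order: (T₁ × ((T₂ × (T₃ × T₄)) × (T₅ × T₆))) with cost 8861.

8861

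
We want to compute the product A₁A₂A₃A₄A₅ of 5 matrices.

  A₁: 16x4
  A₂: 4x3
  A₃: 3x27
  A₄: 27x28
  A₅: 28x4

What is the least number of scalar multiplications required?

Adjacent pairs: A₁A₂ = 16·4·3 = 192; A₂A₃ = 4·3·27 = 324; A₃A₄ = 3·27·28 = 2268; A₄A₅ = 27·28·4 = 3024.
Length 3: A₁..A₃: k=1: 0+324+16·4·27=2052; k=2: 192+0+16·3·27=1488 → min 1488 | A₂..A₄: k=2: 0+2268+4·3·28=2604; k=3: 324+0+4·27·28=3348 → min 2604 | A₃..A₅: k=3: 0+3024+3·27·4=3348; k=4: 2268+0+3·28·4=2604 → min 2604.
Length 4: A₁..A₄: k=1: 0+2604+16·4·28=4396; k=2: 192+2268+16·3·28=3804; k=3: 1488+0+16·27·28=13584 → min 3804 | A₂..A₅: k=2: 0+2604+4·3·4=2652; k=3: 324+3024+4·27·4=3780; k=4: 2604+0+4·28·4=3052 → min 2652.
Length 5: A₁..A₅: k=1: 0+2652+16·4·4=2908; k=2: 192+2604+16·3·4=2988; k=3: 1488+3024+16·27·4=6240; k=4: 3804+0+16·28·4=5596 → min 2908.
Optimal order: (A₁(A₂((A₃A₄)A₅))) with cost 2908.

2908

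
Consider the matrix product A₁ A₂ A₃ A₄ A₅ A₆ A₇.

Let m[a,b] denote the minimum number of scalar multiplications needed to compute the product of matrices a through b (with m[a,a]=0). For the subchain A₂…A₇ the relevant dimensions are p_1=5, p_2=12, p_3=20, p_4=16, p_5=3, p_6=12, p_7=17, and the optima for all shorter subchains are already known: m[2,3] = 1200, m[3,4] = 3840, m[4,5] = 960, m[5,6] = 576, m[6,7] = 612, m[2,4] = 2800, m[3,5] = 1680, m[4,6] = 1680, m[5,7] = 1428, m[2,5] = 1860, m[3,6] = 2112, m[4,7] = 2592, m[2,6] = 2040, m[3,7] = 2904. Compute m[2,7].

m[2,7] = min over k∈[2,6] of m[2,k]+m[k+1,7]+p_{1}·p_k·p_{7}.
k=2: 0 + 2904 + 5·12·17 = 3924; k=3: 1200 + 2592 + 5·20·17 = 5492; k=4: 2800 + 1428 + 5·16·17 = 5588; k=5: 1860 + 612 + 5·3·17 = 2727; k=6: 2040 + 0 + 5·12·17 = 3060.
Minimum: 2727 at k=5.

2727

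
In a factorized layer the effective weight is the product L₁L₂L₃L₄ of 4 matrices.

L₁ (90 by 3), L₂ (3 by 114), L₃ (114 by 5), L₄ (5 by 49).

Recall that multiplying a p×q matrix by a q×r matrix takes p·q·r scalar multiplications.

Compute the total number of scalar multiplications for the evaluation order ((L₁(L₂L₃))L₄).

25110

(L₂L₃): 3×114 by 114×5 → 3×5, cost 3·114·5 = 1710
(L₁(L₂L₃)): 90×3 by 3×5 → 90×5, cost 90·3·5 = 1350; cumulative 3060
((L₁(L₂L₃))L₄): 90×5 by 5×49 → 90×49, cost 90·5·49 = 22050; cumulative 25110
Total: 25110 scalar multiplications.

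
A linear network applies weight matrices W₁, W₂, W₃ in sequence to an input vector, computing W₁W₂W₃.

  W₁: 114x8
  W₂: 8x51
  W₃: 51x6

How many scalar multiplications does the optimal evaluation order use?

Order (W₁(W₂W₃)): (W₂W₃): 8×51 by 51×6 → 8×6, cost 8·51·6 = 2448; (W₁(W₂W₃)): 114×8 by 8×6 → 114×6, cost 114·8·6 = 5472; cumulative 7920. Total 7920.
Order ((W₁W₂)W₃): (W₁W₂): 114×8 by 8×51 → 114×51, cost 114·8·51 = 46512; ((W₁W₂)W₃): 114×51 by 51×6 → 114×6, cost 114·51·6 = 34884; cumulative 81396. Total 81396.
Minimum: 7920.

7920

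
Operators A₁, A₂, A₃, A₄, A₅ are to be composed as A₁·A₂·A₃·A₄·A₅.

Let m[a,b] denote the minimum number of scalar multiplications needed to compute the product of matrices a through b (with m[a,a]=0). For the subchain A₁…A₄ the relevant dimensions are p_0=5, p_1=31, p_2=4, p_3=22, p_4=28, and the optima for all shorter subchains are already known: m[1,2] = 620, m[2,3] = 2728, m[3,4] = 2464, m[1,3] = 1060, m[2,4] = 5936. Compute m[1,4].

m[1,4] = min over k∈[1,3] of m[1,k]+m[k+1,4]+p_{0}·p_k·p_{4}.
k=1: 0 + 5936 + 5·31·28 = 10276; k=2: 620 + 2464 + 5·4·28 = 3644; k=3: 1060 + 0 + 5·22·28 = 4140.
Minimum: 3644 at k=2.

3644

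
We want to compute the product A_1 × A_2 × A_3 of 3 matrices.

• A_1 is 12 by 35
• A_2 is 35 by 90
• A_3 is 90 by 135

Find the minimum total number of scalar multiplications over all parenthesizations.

Order (A_1 × (A_2 × A_3)): (A_2 × A_3): 35×90 by 90×135 → 35×135, cost 35·90·135 = 425250; (A_1 × (A_2 × A_3)): 12×35 by 35×135 → 12×135, cost 12·35·135 = 56700; cumulative 481950. Total 481950.
Order ((A_1 × A_2) × A_3): (A_1 × A_2): 12×35 by 35×90 → 12×90, cost 12·35·90 = 37800; ((A_1 × A_2) × A_3): 12×90 by 90×135 → 12×135, cost 12·90·135 = 145800; cumulative 183600. Total 183600.
Minimum: 183600.

183600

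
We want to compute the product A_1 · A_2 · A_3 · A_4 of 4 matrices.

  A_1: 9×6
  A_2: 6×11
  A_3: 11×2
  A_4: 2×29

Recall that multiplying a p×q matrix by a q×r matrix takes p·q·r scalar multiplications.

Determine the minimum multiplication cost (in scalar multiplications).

Adjacent pairs: A_1A_2 = 9·6·11 = 594; A_2A_3 = 6·11·2 = 132; A_3A_4 = 11·2·29 = 638.
Length 3: A_1..A_3: k=1: 0+132+9·6·2=240; k=2: 594+0+9·11·2=792 → min 240 | A_2..A_4: k=2: 0+638+6·11·29=2552; k=3: 132+0+6·2·29=480 → min 480.
Length 4: A_1..A_4: k=1: 0+480+9·6·29=2046; k=2: 594+638+9·11·29=4103; k=3: 240+0+9·2·29=762 → min 762.
Optimal order: ((A_1 · (A_2 · A_3)) · A_4) with cost 762.

762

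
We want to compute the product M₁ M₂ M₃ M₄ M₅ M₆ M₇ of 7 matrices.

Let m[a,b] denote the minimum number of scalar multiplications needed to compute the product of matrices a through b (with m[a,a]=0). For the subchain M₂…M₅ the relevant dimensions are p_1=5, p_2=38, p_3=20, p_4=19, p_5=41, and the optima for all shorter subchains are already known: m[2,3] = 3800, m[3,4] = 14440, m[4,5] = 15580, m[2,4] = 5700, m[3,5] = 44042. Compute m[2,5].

m[2,5] = min over k∈[2,4] of m[2,k]+m[k+1,5]+p_{1}·p_k·p_{5}.
k=2: 0 + 44042 + 5·38·41 = 51832; k=3: 3800 + 15580 + 5·20·41 = 23480; k=4: 5700 + 0 + 5·19·41 = 9595.
Minimum: 9595 at k=4.

9595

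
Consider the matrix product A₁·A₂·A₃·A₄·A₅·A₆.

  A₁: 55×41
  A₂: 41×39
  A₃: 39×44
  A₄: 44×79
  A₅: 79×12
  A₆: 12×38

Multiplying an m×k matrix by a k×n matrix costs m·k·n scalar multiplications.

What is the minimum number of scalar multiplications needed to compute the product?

133632

Adjacent pairs: A₁A₂ = 55·41·39 = 87945; A₂A₃ = 41·39·44 = 70356; A₃A₄ = 39·44·79 = 135564; A₄A₅ = 44·79·12 = 41712; A₅A₆ = 79·12·38 = 36024.
Length 3: A₁..A₃: k=1: 0+70356+55·41·44=169576; k=2: 87945+0+55·39·44=182325 → min 169576 | A₂..A₄: k=2: 0+135564+41·39·79=261885; k=3: 70356+0+41·44·79=212872 → min 212872 | A₃..A₅: k=3: 0+41712+39·44·12=62304; k=4: 135564+0+39·79·12=172536 → min 62304 | A₄..A₆: k=4: 0+36024+44·79·38=168112; k=5: 41712+0+44·12·38=61776 → min 61776.
Length 4: A₁..A₄: k=1: 0+212872+55·41·79=391017; k=2: 87945+135564+55·39·79=392964; k=3: 169576+0+55·44·79=360756 → min 360756 | A₂..A₅: k=2: 0+62304+41·39·12=81492; k=3: 70356+41712+41·44·12=133716; k=4: 212872+0+41·79·12=251740 → min 81492 | A₃..A₆: k=3: 0+61776+39·44·38=126984; k=4: 135564+36024+39·79·38=288666; k=5: 62304+0+39·12·38=80088 → min 80088.
Length 5: A₁..A₅: k=1: 0+81492+55·41·12=108552; k=2: 87945+62304+55·39·12=175989; k=3: 169576+41712+55·44·12=240328; k=4: 360756+0+55·79·12=412896 → min 108552 | A₂..A₆: k=2: 0+80088+41·39·38=140850; k=3: 70356+61776+41·44·38=200684; k=4: 212872+36024+41·79·38=371978; k=5: 81492+0+41·12·38=100188 → min 100188.
Length 6: A₁..A₆: k=1: 0+100188+55·41·38=185878; k=2: 87945+80088+55·39·38=249543; k=3: 169576+61776+55·44·38=323312; k=4: 360756+36024+55·79·38=561890; k=5: 108552+0+55·12·38=133632 → min 133632.
Optimal order: ((A₁·(A₂·(A₃·(A₄·A₅))))·A₆) with cost 133632.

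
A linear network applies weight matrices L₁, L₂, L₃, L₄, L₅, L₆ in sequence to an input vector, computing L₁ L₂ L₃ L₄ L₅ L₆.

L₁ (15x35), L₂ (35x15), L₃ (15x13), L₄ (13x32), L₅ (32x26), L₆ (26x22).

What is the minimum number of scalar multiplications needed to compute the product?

Adjacent pairs: L₁L₂ = 15·35·15 = 7875; L₂L₃ = 35·15·13 = 6825; L₃L₄ = 15·13·32 = 6240; L₄L₅ = 13·32·26 = 10816; L₅L₆ = 32·26·22 = 18304.
Length 3: L₁..L₃: k=1: 0+6825+15·35·13=13650; k=2: 7875+0+15·15·13=10800 → min 10800 | L₂..L₄: k=2: 0+6240+35·15·32=23040; k=3: 6825+0+35·13·32=21385 → min 21385 | L₃..L₅: k=3: 0+10816+15·13·26=15886; k=4: 6240+0+15·32·26=18720 → min 15886 | L₄..L₆: k=4: 0+18304+13·32·22=27456; k=5: 10816+0+13·26·22=18252 → min 18252.
Length 4: L₁..L₄: k=1: 0+21385+15·35·32=38185; k=2: 7875+6240+15·15·32=21315; k=3: 10800+0+15·13·32=17040 → min 17040 | L₂..L₅: k=2: 0+15886+35·15·26=29536; k=3: 6825+10816+35·13·26=29471; k=4: 21385+0+35·32·26=50505 → min 29471 | L₃..L₆: k=3: 0+18252+15·13·22=22542; k=4: 6240+18304+15·32·22=35104; k=5: 15886+0+15·26·22=24466 → min 22542.
Length 5: L₁..L₅: k=1: 0+29471+15·35·26=43121; k=2: 7875+15886+15·15·26=29611; k=3: 10800+10816+15·13·26=26686; k=4: 17040+0+15·32·26=29520 → min 26686 | L₂..L₆: k=2: 0+22542+35·15·22=34092; k=3: 6825+18252+35·13·22=35087; k=4: 21385+18304+35·32·22=64329; k=5: 29471+0+35·26·22=49491 → min 34092.
Length 6: L₁..L₆: k=1: 0+34092+15·35·22=45642; k=2: 7875+22542+15·15·22=35367; k=3: 10800+18252+15·13·22=33342; k=4: 17040+18304+15·32·22=45904; k=5: 26686+0+15·26·22=35266 → min 33342.
Optimal order: (((L₁ L₂) L₃) ((L₄ L₅) L₆)) with cost 33342.

33342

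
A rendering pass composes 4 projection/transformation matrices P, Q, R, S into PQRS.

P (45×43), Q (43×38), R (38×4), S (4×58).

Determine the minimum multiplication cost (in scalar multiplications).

Adjacent pairs: PQ = 45·43·38 = 73530; QR = 43·38·4 = 6536; RS = 38·4·58 = 8816.
Length 3: P..R: k=1: 0+6536+45·43·4=14276; k=2: 73530+0+45·38·4=80370 → min 14276 | Q..S: k=2: 0+8816+43·38·58=103588; k=3: 6536+0+43·4·58=16512 → min 16512.
Length 4: P..S: k=1: 0+16512+45·43·58=128742; k=2: 73530+8816+45·38·58=181526; k=3: 14276+0+45·4·58=24716 → min 24716.
Optimal order: ((P(QR))S) with cost 24716.

24716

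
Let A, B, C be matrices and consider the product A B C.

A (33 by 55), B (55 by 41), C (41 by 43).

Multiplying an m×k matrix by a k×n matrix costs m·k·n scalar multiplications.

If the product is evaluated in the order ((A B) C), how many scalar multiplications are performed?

(A B): 33×55 by 55×41 → 33×41, cost 33·55·41 = 74415
((A B) C): 33×41 by 41×43 → 33×43, cost 33·41·43 = 58179; cumulative 132594
Total: 132594 scalar multiplications.

132594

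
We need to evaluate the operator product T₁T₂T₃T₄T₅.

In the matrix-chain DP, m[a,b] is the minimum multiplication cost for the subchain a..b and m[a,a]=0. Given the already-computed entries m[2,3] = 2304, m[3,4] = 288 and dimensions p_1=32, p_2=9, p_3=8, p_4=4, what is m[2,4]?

m[2,4] = min over k∈[2,3] of m[2,k]+m[k+1,4]+p_{1}·p_k·p_{4}.
k=2: 0 + 288 + 32·9·4 = 1440; k=3: 2304 + 0 + 32·8·4 = 3328.
Minimum: 1440 at k=2.

1440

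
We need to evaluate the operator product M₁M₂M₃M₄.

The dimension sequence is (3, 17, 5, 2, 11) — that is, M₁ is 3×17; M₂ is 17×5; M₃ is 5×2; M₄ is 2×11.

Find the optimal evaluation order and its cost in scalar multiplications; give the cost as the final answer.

Adjacent pairs: M₁M₂ = 3·17·5 = 255; M₂M₃ = 17·5·2 = 170; M₃M₄ = 5·2·11 = 110.
Length 3: M₁..M₃: k=1: 0+170+3·17·2=272; k=2: 255+0+3·5·2=285 → min 272 | M₂..M₄: k=2: 0+110+17·5·11=1045; k=3: 170+0+17·2·11=544 → min 544.
Length 4: M₁..M₄: k=1: 0+544+3·17·11=1105; k=2: 255+110+3·5·11=530; k=3: 272+0+3·2·11=338 → min 338.
Optimal parenthesization: ((M₁(M₂M₃))M₄) with cost 338.

338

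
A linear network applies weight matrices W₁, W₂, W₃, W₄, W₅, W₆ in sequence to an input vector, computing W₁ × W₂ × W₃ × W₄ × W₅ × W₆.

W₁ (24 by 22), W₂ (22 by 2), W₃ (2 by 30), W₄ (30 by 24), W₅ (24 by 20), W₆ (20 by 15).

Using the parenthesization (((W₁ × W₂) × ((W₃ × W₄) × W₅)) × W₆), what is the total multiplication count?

(W₁ × W₂): 24×22 by 22×2 → 24×2, cost 24·22·2 = 1056
(W₃ × W₄): 2×30 by 30×24 → 2×24, cost 2·30·24 = 1440
((W₃ × W₄) × W₅): 2×24 by 24×20 → 2×20, cost 2·24·20 = 960; cumulative 2400
((W₁ × W₂) × ((W₃ × W₄) × W₅)): 24×2 by 2×20 → 24×20, cost 24·2·20 = 960; cumulative 4416
(((W₁ × W₂) × ((W₃ × W₄) × W₅)) × W₆): 24×20 by 20×15 → 24×15, cost 24·20·15 = 7200; cumulative 11616
Total: 11616 scalar multiplications.

11616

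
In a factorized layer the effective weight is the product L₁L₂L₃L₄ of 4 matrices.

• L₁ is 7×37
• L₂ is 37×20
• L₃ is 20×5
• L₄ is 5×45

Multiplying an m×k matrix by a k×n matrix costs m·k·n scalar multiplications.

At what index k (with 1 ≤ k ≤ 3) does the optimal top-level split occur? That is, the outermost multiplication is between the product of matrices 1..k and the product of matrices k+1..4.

Adjacent pairs: L₁L₂ = 7·37·20 = 5180; L₂L₃ = 37·20·5 = 3700; L₃L₄ = 20·5·45 = 4500.
Length 3: L₁..L₃: k=1: 0+3700+7·37·5=4995; k=2: 5180+0+7·20·5=5880 → min 4995 | L₂..L₄: k=2: 0+4500+37·20·45=37800; k=3: 3700+0+37·5·45=12025 → min 12025.
Top-level splits: k=1: (L₁..L₁)·(L₂..L₄) → 0+12025+7·37·45 = 23680; k=2: (L₁..L₂)·(L₃..L₄) → 5180+4500+7·20·45 = 15980; k=3: (L₁..L₃)·(L₄..L₄) → 4995+0+7·5·45 = 6570.
Best split is after L₃, i.e. k = 3.

3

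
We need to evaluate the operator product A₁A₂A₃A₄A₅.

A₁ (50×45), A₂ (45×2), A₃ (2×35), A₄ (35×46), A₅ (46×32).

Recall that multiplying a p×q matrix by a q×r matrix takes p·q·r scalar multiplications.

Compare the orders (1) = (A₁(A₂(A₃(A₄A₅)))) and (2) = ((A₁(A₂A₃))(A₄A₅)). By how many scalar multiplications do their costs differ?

60780

Order (1) = (A₁(A₂(A₃(A₄A₅)))): (A₄A₅): 35×46 by 46×32 → 35×32, cost 35·46·32 = 51520; (A₃(A₄A₅)): 2×35 by 35×32 → 2×32, cost 2·35·32 = 2240; cumulative 53760; (A₂(A₃(A₄A₅))): 45×2 by 2×32 → 45×32, cost 45·2·32 = 2880; cumulative 56640; (A₁(A₂(A₃(A₄A₅)))): 50×45 by 45×32 → 50×32, cost 50·45·32 = 72000; cumulative 128640. Total 128640.
Order (2) = ((A₁(A₂A₃))(A₄A₅)): (A₂A₃): 45×2 by 2×35 → 45×35, cost 45·2·35 = 3150; (A₁(A₂A₃)): 50×45 by 45×35 → 50×35, cost 50·45·35 = 78750; cumulative 81900; (A₄A₅): 35×46 by 46×32 → 35×32, cost 35·46·32 = 51520; ((A₁(A₂A₃))(A₄A₅)): 50×35 by 35×32 → 50×32, cost 50·35·32 = 56000; cumulative 189420. Total 189420.
Difference: |128640 − 189420| = 60780.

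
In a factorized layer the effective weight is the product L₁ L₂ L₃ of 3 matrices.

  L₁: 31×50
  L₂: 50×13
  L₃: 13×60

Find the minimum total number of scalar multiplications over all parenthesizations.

44330

Order (L₁ (L₂ L₃)): (L₂ L₃): 50×13 by 13×60 → 50×60, cost 50·13·60 = 39000; (L₁ (L₂ L₃)): 31×50 by 50×60 → 31×60, cost 31·50·60 = 93000; cumulative 132000. Total 132000.
Order ((L₁ L₂) L₃): (L₁ L₂): 31×50 by 50×13 → 31×13, cost 31·50·13 = 20150; ((L₁ L₂) L₃): 31×13 by 13×60 → 31×60, cost 31·13·60 = 24180; cumulative 44330. Total 44330.
Minimum: 44330.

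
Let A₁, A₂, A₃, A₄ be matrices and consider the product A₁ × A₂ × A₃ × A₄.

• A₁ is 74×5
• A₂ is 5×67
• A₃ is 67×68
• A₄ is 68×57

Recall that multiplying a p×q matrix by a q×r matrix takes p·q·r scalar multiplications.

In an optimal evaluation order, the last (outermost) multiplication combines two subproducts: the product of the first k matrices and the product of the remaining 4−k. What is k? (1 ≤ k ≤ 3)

1

Adjacent pairs: A₁A₂ = 74·5·67 = 24790; A₂A₃ = 5·67·68 = 22780; A₃A₄ = 67·68·57 = 259692.
Length 3: A₁..A₃: k=1: 0+22780+74·5·68=47940; k=2: 24790+0+74·67·68=361934 → min 47940 | A₂..A₄: k=2: 0+259692+5·67·57=278787; k=3: 22780+0+5·68·57=42160 → min 42160.
Top-level splits: k=1: (A₁..A₁)·(A₂..A₄) → 0+42160+74·5·57 = 63250; k=2: (A₁..A₂)·(A₃..A₄) → 24790+259692+74·67·57 = 567088; k=3: (A₁..A₃)·(A₄..A₄) → 47940+0+74·68·57 = 334764.
Best split is after A₁, i.e. k = 1.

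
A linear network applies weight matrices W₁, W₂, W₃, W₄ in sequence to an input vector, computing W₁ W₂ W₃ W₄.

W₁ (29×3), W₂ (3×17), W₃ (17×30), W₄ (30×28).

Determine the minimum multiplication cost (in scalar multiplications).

Adjacent pairs: W₁W₂ = 29·3·17 = 1479; W₂W₃ = 3·17·30 = 1530; W₃W₄ = 17·30·28 = 14280.
Length 3: W₁..W₃: k=1: 0+1530+29·3·30=4140; k=2: 1479+0+29·17·30=16269 → min 4140 | W₂..W₄: k=2: 0+14280+3·17·28=15708; k=3: 1530+0+3·30·28=4050 → min 4050.
Length 4: W₁..W₄: k=1: 0+4050+29·3·28=6486; k=2: 1479+14280+29·17·28=29563; k=3: 4140+0+29·30·28=28500 → min 6486.
Optimal order: (W₁ ((W₂ W₃) W₄)) with cost 6486.

6486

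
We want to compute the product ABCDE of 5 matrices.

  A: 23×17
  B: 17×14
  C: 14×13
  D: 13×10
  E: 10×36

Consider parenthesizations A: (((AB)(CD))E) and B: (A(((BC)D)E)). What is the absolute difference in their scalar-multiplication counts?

Order A = (((AB)(CD))E): (AB): 23×17 by 17×14 → 23×14, cost 23·17·14 = 5474; (CD): 14×13 by 13×10 → 14×10, cost 14·13·10 = 1820; ((AB)(CD)): 23×14 by 14×10 → 23×10, cost 23·14·10 = 3220; cumulative 10514; (((AB)(CD))E): 23×10 by 10×36 → 23×36, cost 23·10·36 = 8280; cumulative 18794. Total 18794.
Order B = (A(((BC)D)E)): (BC): 17×14 by 14×13 → 17×13, cost 17·14·13 = 3094; ((BC)D): 17×13 by 13×10 → 17×10, cost 17·13·10 = 2210; cumulative 5304; (((BC)D)E): 17×10 by 10×36 → 17×36, cost 17·10·36 = 6120; cumulative 11424; (A(((BC)D)E)): 23×17 by 17×36 → 23×36, cost 23·17·36 = 14076; cumulative 25500. Total 25500.
Difference: |18794 − 25500| = 6706.

6706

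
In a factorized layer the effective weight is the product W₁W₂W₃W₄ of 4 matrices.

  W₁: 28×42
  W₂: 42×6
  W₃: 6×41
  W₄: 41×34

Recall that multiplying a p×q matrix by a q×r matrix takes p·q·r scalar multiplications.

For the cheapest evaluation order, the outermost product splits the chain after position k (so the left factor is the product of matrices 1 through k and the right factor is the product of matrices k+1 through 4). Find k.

Adjacent pairs: W₁W₂ = 28·42·6 = 7056; W₂W₃ = 42·6·41 = 10332; W₃W₄ = 6·41·34 = 8364.
Length 3: W₁..W₃: k=1: 0+10332+28·42·41=58548; k=2: 7056+0+28·6·41=13944 → min 13944 | W₂..W₄: k=2: 0+8364+42·6·34=16932; k=3: 10332+0+42·41·34=68880 → min 16932.
Top-level splits: k=1: (W₁..W₁)·(W₂..W₄) → 0+16932+28·42·34 = 56916; k=2: (W₁..W₂)·(W₃..W₄) → 7056+8364+28·6·34 = 21132; k=3: (W₁..W₃)·(W₄..W₄) → 13944+0+28·41·34 = 52976.
Best split is after W₂, i.e. k = 2.

2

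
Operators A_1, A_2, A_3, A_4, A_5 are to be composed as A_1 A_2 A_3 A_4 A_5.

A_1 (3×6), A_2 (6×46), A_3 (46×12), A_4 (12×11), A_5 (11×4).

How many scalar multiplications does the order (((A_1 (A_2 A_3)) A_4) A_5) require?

(A_2 A_3): 6×46 by 46×12 → 6×12, cost 6·46·12 = 3312
(A_1 (A_2 A_3)): 3×6 by 6×12 → 3×12, cost 3·6·12 = 216; cumulative 3528
((A_1 (A_2 A_3)) A_4): 3×12 by 12×11 → 3×11, cost 3·12·11 = 396; cumulative 3924
(((A_1 (A_2 A_3)) A_4) A_5): 3×11 by 11×4 → 3×4, cost 3·11·4 = 132; cumulative 4056
Total: 4056 scalar multiplications.

4056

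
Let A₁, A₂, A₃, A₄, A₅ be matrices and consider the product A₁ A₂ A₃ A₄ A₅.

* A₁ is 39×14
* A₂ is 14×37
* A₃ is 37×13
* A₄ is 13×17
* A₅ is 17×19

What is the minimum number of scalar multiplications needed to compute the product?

24724

Adjacent pairs: A₁A₂ = 39·14·37 = 20202; A₂A₃ = 14·37·13 = 6734; A₃A₄ = 37·13·17 = 8177; A₄A₅ = 13·17·19 = 4199.
Length 3: A₁..A₃: k=1: 0+6734+39·14·13=13832; k=2: 20202+0+39·37·13=38961 → min 13832 | A₂..A₄: k=2: 0+8177+14·37·17=16983; k=3: 6734+0+14·13·17=9828 → min 9828 | A₃..A₅: k=3: 0+4199+37·13·19=13338; k=4: 8177+0+37·17·19=20128 → min 13338.
Length 4: A₁..A₄: k=1: 0+9828+39·14·17=19110; k=2: 20202+8177+39·37·17=52910; k=3: 13832+0+39·13·17=22451 → min 19110 | A₂..A₅: k=2: 0+13338+14·37·19=23180; k=3: 6734+4199+14·13·19=14391; k=4: 9828+0+14·17·19=14350 → min 14350.
Length 5: A₁..A₅: k=1: 0+14350+39·14·19=24724; k=2: 20202+13338+39·37·19=60957; k=3: 13832+4199+39·13·19=27664; k=4: 19110+0+39·17·19=31707 → min 24724.
Optimal order: (A₁ (((A₂ A₃) A₄) A₅)) with cost 24724.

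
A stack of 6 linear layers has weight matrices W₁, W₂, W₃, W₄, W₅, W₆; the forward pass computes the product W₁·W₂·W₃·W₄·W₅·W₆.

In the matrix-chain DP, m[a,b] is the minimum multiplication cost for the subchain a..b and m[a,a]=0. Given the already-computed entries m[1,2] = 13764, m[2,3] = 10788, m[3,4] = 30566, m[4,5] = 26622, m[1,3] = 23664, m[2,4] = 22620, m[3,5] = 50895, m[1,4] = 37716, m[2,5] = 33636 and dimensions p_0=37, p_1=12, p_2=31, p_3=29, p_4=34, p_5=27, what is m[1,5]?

45624

m[1,5] = min over k∈[1,4] of m[1,k]+m[k+1,5]+p_{0}·p_k·p_{5}.
k=1: 0 + 33636 + 37·12·27 = 45624; k=2: 13764 + 50895 + 37·31·27 = 95628; k=3: 23664 + 26622 + 37·29·27 = 79257; k=4: 37716 + 0 + 37·34·27 = 71682.
Minimum: 45624 at k=1.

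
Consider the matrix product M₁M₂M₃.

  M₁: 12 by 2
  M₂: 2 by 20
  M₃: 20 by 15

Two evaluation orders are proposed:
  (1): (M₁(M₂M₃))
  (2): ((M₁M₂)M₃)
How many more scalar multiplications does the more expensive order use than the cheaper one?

3120

Order (1) = (M₁(M₂M₃)): (M₂M₃): 2×20 by 20×15 → 2×15, cost 2·20·15 = 600; (M₁(M₂M₃)): 12×2 by 2×15 → 12×15, cost 12·2·15 = 360; cumulative 960. Total 960.
Order (2) = ((M₁M₂)M₃): (M₁M₂): 12×2 by 2×20 → 12×20, cost 12·2·20 = 480; ((M₁M₂)M₃): 12×20 by 20×15 → 12×15, cost 12·20·15 = 3600; cumulative 4080. Total 4080.
Difference: |960 − 4080| = 3120.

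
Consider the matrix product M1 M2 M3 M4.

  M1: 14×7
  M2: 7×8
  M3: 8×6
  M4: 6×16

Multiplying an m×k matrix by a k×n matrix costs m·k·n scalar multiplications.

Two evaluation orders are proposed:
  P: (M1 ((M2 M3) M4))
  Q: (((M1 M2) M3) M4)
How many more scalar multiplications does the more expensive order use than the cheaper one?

224

Order P = (M1 ((M2 M3) M4)): (M2 M3): 7×8 by 8×6 → 7×6, cost 7·8·6 = 336; ((M2 M3) M4): 7×6 by 6×16 → 7×16, cost 7·6·16 = 672; cumulative 1008; (M1 ((M2 M3) M4)): 14×7 by 7×16 → 14×16, cost 14·7·16 = 1568; cumulative 2576. Total 2576.
Order Q = (((M1 M2) M3) M4): (M1 M2): 14×7 by 7×8 → 14×8, cost 14·7·8 = 784; ((M1 M2) M3): 14×8 by 8×6 → 14×6, cost 14·8·6 = 672; cumulative 1456; (((M1 M2) M3) M4): 14×6 by 6×16 → 14×16, cost 14·6·16 = 1344; cumulative 2800. Total 2800.
Difference: |2576 − 2800| = 224.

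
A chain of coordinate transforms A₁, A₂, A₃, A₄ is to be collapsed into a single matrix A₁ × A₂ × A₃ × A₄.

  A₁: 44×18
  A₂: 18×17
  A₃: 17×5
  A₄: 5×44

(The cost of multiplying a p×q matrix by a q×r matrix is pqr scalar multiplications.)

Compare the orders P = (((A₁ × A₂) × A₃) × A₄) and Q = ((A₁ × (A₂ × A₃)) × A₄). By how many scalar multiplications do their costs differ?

11714

Order P = (((A₁ × A₂) × A₃) × A₄): (A₁ × A₂): 44×18 by 18×17 → 44×17, cost 44·18·17 = 13464; ((A₁ × A₂) × A₃): 44×17 by 17×5 → 44×5, cost 44·17·5 = 3740; cumulative 17204; (((A₁ × A₂) × A₃) × A₄): 44×5 by 5×44 → 44×44, cost 44·5·44 = 9680; cumulative 26884. Total 26884.
Order Q = ((A₁ × (A₂ × A₃)) × A₄): (A₂ × A₃): 18×17 by 17×5 → 18×5, cost 18·17·5 = 1530; (A₁ × (A₂ × A₃)): 44×18 by 18×5 → 44×5, cost 44·18·5 = 3960; cumulative 5490; ((A₁ × (A₂ × A₃)) × A₄): 44×5 by 5×44 → 44×44, cost 44·5·44 = 9680; cumulative 15170. Total 15170.
Difference: |26884 − 15170| = 11714.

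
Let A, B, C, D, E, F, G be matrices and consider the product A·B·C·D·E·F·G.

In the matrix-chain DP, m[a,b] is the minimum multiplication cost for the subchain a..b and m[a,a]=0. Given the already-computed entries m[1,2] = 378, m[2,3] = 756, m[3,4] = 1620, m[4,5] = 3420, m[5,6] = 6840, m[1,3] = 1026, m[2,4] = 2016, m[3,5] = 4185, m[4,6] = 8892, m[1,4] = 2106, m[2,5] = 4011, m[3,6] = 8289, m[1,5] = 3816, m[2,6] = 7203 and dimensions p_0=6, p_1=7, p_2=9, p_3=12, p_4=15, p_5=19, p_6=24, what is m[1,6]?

m[1,6] = min over k∈[1,5] of m[1,k]+m[k+1,6]+p_{0}·p_k·p_{6}.
k=1: 0 + 7203 + 6·7·24 = 8211; k=2: 378 + 8289 + 6·9·24 = 9963; k=3: 1026 + 8892 + 6·12·24 = 11646; k=4: 2106 + 6840 + 6·15·24 = 11106; k=5: 3816 + 0 + 6·19·24 = 6552.
Minimum: 6552 at k=5.

6552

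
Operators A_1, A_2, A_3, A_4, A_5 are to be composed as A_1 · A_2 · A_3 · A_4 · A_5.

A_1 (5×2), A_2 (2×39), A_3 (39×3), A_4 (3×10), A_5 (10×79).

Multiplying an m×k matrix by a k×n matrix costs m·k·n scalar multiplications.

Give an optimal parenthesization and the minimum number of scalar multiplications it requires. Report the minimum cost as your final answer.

Adjacent pairs: A_1A_2 = 5·2·39 = 390; A_2A_3 = 2·39·3 = 234; A_3A_4 = 39·3·10 = 1170; A_4A_5 = 3·10·79 = 2370.
Length 3: A_1..A_3: k=1: 0+234+5·2·3=264; k=2: 390+0+5·39·3=975 → min 264 | A_2..A_4: k=2: 0+1170+2·39·10=1950; k=3: 234+0+2·3·10=294 → min 294 | A_3..A_5: k=3: 0+2370+39·3·79=11613; k=4: 1170+0+39·10·79=31980 → min 11613.
Length 4: A_1..A_4: k=1: 0+294+5·2·10=394; k=2: 390+1170+5·39·10=3510; k=3: 264+0+5·3·10=414 → min 394 | A_2..A_5: k=2: 0+11613+2·39·79=17775; k=3: 234+2370+2·3·79=3078; k=4: 294+0+2·10·79=1874 → min 1874.
Length 5: A_1..A_5: k=1: 0+1874+5·2·79=2664; k=2: 390+11613+5·39·79=27408; k=3: 264+2370+5·3·79=3819; k=4: 394+0+5·10·79=4344 → min 2664.
Optimal parenthesization: (A_1 · (((A_2 · A_3) · A_4) · A_5)) with cost 2664.

2664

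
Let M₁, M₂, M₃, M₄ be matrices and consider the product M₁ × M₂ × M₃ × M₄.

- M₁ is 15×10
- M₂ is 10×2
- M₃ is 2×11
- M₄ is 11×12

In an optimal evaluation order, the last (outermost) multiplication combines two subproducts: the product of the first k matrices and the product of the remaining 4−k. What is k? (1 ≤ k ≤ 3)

2

Adjacent pairs: M₁M₂ = 15·10·2 = 300; M₂M₃ = 10·2·11 = 220; M₃M₄ = 2·11·12 = 264.
Length 3: M₁..M₃: k=1: 0+220+15·10·11=1870; k=2: 300+0+15·2·11=630 → min 630 | M₂..M₄: k=2: 0+264+10·2·12=504; k=3: 220+0+10·11·12=1540 → min 504.
Top-level splits: k=1: (M₁..M₁)·(M₂..M₄) → 0+504+15·10·12 = 2304; k=2: (M₁..M₂)·(M₃..M₄) → 300+264+15·2·12 = 924; k=3: (M₁..M₃)·(M₄..M₄) → 630+0+15·11·12 = 2610.
Best split is after M₂, i.e. k = 2.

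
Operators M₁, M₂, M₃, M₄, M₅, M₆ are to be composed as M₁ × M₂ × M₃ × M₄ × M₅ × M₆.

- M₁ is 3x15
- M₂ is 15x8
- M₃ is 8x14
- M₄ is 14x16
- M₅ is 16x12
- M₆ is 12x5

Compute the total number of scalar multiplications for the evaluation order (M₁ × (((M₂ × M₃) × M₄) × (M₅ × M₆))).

(M₂ × M₃): 15×8 by 8×14 → 15×14, cost 15·8·14 = 1680
((M₂ × M₃) × M₄): 15×14 by 14×16 → 15×16, cost 15·14·16 = 3360; cumulative 5040
(M₅ × M₆): 16×12 by 12×5 → 16×5, cost 16·12·5 = 960
(((M₂ × M₃) × M₄) × (M₅ × M₆)): 15×16 by 16×5 → 15×5, cost 15·16·5 = 1200; cumulative 7200
(M₁ × (((M₂ × M₃) × M₄) × (M₅ × M₆))): 3×15 by 15×5 → 3×5, cost 3·15·5 = 225; cumulative 7425
Total: 7425 scalar multiplications.

7425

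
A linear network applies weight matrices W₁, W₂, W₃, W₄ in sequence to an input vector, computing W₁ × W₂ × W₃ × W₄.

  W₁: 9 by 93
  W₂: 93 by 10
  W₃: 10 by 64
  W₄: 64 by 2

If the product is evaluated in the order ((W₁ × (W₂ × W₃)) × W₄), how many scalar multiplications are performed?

(W₂ × W₃): 93×10 by 10×64 → 93×64, cost 93·10·64 = 59520
(W₁ × (W₂ × W₃)): 9×93 by 93×64 → 9×64, cost 9·93·64 = 53568; cumulative 113088
((W₁ × (W₂ × W₃)) × W₄): 9×64 by 64×2 → 9×2, cost 9·64·2 = 1152; cumulative 114240
Total: 114240 scalar multiplications.

114240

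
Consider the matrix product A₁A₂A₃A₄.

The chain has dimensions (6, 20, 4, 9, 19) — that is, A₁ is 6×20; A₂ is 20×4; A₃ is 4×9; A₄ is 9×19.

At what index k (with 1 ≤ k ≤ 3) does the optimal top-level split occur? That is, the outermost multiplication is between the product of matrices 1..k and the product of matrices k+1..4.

Adjacent pairs: A₁A₂ = 6·20·4 = 480; A₂A₃ = 20·4·9 = 720; A₃A₄ = 4·9·19 = 684.
Length 3: A₁..A₃: k=1: 0+720+6·20·9=1800; k=2: 480+0+6·4·9=696 → min 696 | A₂..A₄: k=2: 0+684+20·4·19=2204; k=3: 720+0+20·9·19=4140 → min 2204.
Top-level splits: k=1: (A₁..A₁)·(A₂..A₄) → 0+2204+6·20·19 = 4484; k=2: (A₁..A₂)·(A₃..A₄) → 480+684+6·4·19 = 1620; k=3: (A₁..A₃)·(A₄..A₄) → 696+0+6·9·19 = 1722.
Best split is after A₂, i.e. k = 2.

2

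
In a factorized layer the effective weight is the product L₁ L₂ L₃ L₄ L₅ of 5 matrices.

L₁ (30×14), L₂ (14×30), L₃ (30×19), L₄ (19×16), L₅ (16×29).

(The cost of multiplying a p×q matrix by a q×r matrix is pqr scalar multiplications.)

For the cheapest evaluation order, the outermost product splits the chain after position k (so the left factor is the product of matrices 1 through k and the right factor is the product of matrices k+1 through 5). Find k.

Adjacent pairs: L₁L₂ = 30·14·30 = 12600; L₂L₃ = 14·30·19 = 7980; L₃L₄ = 30·19·16 = 9120; L₄L₅ = 19·16·29 = 8816.
Length 3: L₁..L₃: k=1: 0+7980+30·14·19=15960; k=2: 12600+0+30·30·19=29700 → min 15960 | L₂..L₄: k=2: 0+9120+14·30·16=15840; k=3: 7980+0+14·19·16=12236 → min 12236 | L₃..L₅: k=3: 0+8816+30·19·29=25346; k=4: 9120+0+30·16·29=23040 → min 23040.
Length 4: L₁..L₄: k=1: 0+12236+30·14·16=18956; k=2: 12600+9120+30·30·16=36120; k=3: 15960+0+30·19·16=25080 → min 18956 | L₂..L₅: k=2: 0+23040+14·30·29=35220; k=3: 7980+8816+14·19·29=24510; k=4: 12236+0+14·16·29=18732 → min 18732.
Top-level splits: k=1: (L₁..L₁)·(L₂..L₅) → 0+18732+30·14·29 = 30912; k=2: (L₁..L₂)·(L₃..L₅) → 12600+23040+30·30·29 = 61740; k=3: (L₁..L₃)·(L₄..L₅) → 15960+8816+30·19·29 = 41306; k=4: (L₁..L₄)·(L₅..L₅) → 18956+0+30·16·29 = 32876.
Best split is after L₁, i.e. k = 1.

1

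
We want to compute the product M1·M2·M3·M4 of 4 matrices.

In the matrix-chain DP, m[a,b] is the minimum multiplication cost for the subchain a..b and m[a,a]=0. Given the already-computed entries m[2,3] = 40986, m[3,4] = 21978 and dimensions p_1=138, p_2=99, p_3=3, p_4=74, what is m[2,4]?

m[2,4] = min over k∈[2,3] of m[2,k]+m[k+1,4]+p_{1}·p_k·p_{4}.
k=2: 0 + 21978 + 138·99·74 = 1032966; k=3: 40986 + 0 + 138·3·74 = 71622.
Minimum: 71622 at k=3.

71622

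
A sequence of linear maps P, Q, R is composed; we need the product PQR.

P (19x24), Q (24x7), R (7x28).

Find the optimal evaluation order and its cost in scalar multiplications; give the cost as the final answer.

6916

(P(QR)): cost 17472.
((PQ)R): cost 6916.
Optimal: ((PQ)R) with cost 6916.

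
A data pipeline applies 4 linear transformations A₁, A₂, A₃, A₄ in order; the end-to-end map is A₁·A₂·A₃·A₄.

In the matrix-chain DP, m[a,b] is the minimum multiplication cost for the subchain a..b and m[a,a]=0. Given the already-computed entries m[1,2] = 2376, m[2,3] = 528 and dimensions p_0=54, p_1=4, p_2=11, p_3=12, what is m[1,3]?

m[1,3] = min over k∈[1,2] of m[1,k]+m[k+1,3]+p_{0}·p_k·p_{3}.
k=1: 0 + 528 + 54·4·12 = 3120; k=2: 2376 + 0 + 54·11·12 = 9504.
Minimum: 3120 at k=1.

3120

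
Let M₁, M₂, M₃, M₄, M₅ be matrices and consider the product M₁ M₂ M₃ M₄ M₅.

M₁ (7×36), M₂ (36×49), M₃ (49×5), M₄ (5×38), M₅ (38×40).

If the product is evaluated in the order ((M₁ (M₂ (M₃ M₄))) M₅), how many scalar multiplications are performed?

96558

(M₃ M₄): 49×5 by 5×38 → 49×38, cost 49·5·38 = 9310
(M₂ (M₃ M₄)): 36×49 by 49×38 → 36×38, cost 36·49·38 = 67032; cumulative 76342
(M₁ (M₂ (M₃ M₄))): 7×36 by 36×38 → 7×38, cost 7·36·38 = 9576; cumulative 85918
((M₁ (M₂ (M₃ M₄))) M₅): 7×38 by 38×40 → 7×40, cost 7·38·40 = 10640; cumulative 96558
Total: 96558 scalar multiplications.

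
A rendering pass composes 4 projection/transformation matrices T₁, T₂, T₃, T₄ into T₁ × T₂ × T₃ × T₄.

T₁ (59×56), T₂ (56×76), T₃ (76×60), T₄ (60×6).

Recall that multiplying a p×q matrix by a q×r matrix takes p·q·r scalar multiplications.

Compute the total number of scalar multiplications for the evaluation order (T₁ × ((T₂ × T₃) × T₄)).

(T₂ × T₃): 56×76 by 76×60 → 56×60, cost 56·76·60 = 255360
((T₂ × T₃) × T₄): 56×60 by 60×6 → 56×6, cost 56·60·6 = 20160; cumulative 275520
(T₁ × ((T₂ × T₃) × T₄)): 59×56 by 56×6 → 59×6, cost 59·56·6 = 19824; cumulative 295344
Total: 295344 scalar multiplications.

295344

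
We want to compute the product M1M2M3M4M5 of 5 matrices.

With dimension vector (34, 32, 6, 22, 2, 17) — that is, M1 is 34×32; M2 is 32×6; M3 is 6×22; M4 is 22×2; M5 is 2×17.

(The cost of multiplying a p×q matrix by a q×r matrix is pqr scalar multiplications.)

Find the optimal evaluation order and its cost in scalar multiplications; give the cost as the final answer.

Adjacent pairs: M1M2 = 34·32·6 = 6528; M2M3 = 32·6·22 = 4224; M3M4 = 6·22·2 = 264; M4M5 = 22·2·17 = 748.
Length 3: M1..M3: k=1: 0+4224+34·32·22=28160; k=2: 6528+0+34·6·22=11016 → min 11016 | M2..M4: k=2: 0+264+32·6·2=648; k=3: 4224+0+32·22·2=5632 → min 648 | M3..M5: k=3: 0+748+6·22·17=2992; k=4: 264+0+6·2·17=468 → min 468.
Length 4: M1..M4: k=1: 0+648+34·32·2=2824; k=2: 6528+264+34·6·2=7200; k=3: 11016+0+34·22·2=12512 → min 2824 | M2..M5: k=2: 0+468+32·6·17=3732; k=3: 4224+748+32·22·17=16940; k=4: 648+0+32·2·17=1736 → min 1736.
Length 5: M1..M5: k=1: 0+1736+34·32·17=20232; k=2: 6528+468+34·6·17=10464; k=3: 11016+748+34·22·17=24480; k=4: 2824+0+34·2·17=3980 → min 3980.
Optimal parenthesization: ((M1(M2(M3M4)))M5) with cost 3980.

3980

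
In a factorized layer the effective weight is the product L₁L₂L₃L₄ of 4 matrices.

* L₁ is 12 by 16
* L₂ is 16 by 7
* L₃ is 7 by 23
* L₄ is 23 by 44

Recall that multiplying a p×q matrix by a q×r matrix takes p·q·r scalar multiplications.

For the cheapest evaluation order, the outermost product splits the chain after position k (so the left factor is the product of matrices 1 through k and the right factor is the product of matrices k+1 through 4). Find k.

Adjacent pairs: L₁L₂ = 12·16·7 = 1344; L₂L₃ = 16·7·23 = 2576; L₃L₄ = 7·23·44 = 7084.
Length 3: L₁..L₃: k=1: 0+2576+12·16·23=6992; k=2: 1344+0+12·7·23=3276 → min 3276 | L₂..L₄: k=2: 0+7084+16·7·44=12012; k=3: 2576+0+16·23·44=18768 → min 12012.
Top-level splits: k=1: (L₁..L₁)·(L₂..L₄) → 0+12012+12·16·44 = 20460; k=2: (L₁..L₂)·(L₃..L₄) → 1344+7084+12·7·44 = 12124; k=3: (L₁..L₃)·(L₄..L₄) → 3276+0+12·23·44 = 15420.
Best split is after L₂, i.e. k = 2.

2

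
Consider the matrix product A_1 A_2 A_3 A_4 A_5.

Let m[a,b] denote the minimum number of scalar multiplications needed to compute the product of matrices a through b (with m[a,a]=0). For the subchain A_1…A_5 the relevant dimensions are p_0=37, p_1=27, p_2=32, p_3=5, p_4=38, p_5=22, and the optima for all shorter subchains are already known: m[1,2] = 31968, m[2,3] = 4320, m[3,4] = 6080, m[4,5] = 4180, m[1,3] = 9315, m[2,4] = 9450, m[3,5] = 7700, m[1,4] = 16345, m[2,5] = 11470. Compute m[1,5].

17565

m[1,5] = min over k∈[1,4] of m[1,k]+m[k+1,5]+p_{0}·p_k·p_{5}.
k=1: 0 + 11470 + 37·27·22 = 33448; k=2: 31968 + 7700 + 37·32·22 = 65716; k=3: 9315 + 4180 + 37·5·22 = 17565; k=4: 16345 + 0 + 37·38·22 = 47277.
Minimum: 17565 at k=3.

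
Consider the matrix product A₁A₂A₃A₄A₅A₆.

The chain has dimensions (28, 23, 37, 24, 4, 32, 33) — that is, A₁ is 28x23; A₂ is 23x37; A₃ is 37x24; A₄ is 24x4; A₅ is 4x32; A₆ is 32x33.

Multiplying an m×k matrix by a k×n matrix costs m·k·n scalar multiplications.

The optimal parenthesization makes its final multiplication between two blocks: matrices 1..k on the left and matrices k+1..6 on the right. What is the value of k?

Adjacent pairs: A₁A₂ = 28·23·37 = 23828; A₂A₃ = 23·37·24 = 20424; A₃A₄ = 37·24·4 = 3552; A₄A₅ = 24·4·32 = 3072; A₅A₆ = 4·32·33 = 4224.
Length 3: A₁..A₃: k=1: 0+20424+28·23·24=35880; k=2: 23828+0+28·37·24=48692 → min 35880 | A₂..A₄: k=2: 0+3552+23·37·4=6956; k=3: 20424+0+23·24·4=22632 → min 6956 | A₃..A₅: k=3: 0+3072+37·24·32=31488; k=4: 3552+0+37·4·32=8288 → min 8288 | A₄..A₆: k=4: 0+4224+24·4·33=7392; k=5: 3072+0+24·32·33=28416 → min 7392.
Length 4: A₁..A₄: k=1: 0+6956+28·23·4=9532; k=2: 23828+3552+28·37·4=31524; k=3: 35880+0+28·24·4=38568 → min 9532 | A₂..A₅: k=2: 0+8288+23·37·32=35520; k=3: 20424+3072+23·24·32=41160; k=4: 6956+0+23·4·32=9900 → min 9900 | A₃..A₆: k=3: 0+7392+37·24·33=36696; k=4: 3552+4224+37·4·33=12660; k=5: 8288+0+37·32·33=47360 → min 12660.
Length 5: A₁..A₅: k=1: 0+9900+28·23·32=30508; k=2: 23828+8288+28·37·32=65268; k=3: 35880+3072+28·24·32=60456; k=4: 9532+0+28·4·32=13116 → min 13116 | A₂..A₆: k=2: 0+12660+23·37·33=40743; k=3: 20424+7392+23·24·33=46032; k=4: 6956+4224+23·4·33=14216; k=5: 9900+0+23·32·33=34188 → min 14216.
Top-level splits: k=1: (A₁..A₁)·(A₂..A₆) → 0+14216+28·23·33 = 35468; k=2: (A₁..A₂)·(A₃..A₆) → 23828+12660+28·37·33 = 70676; k=3: (A₁..A₃)·(A₄..A₆) → 35880+7392+28·24·33 = 65448; k=4: (A₁..A₄)·(A₅..A₆) → 9532+4224+28·4·33 = 17452; k=5: (A₁..A₅)·(A₆..A₆) → 13116+0+28·32·33 = 42684.
Best split is after A₄, i.e. k = 4.

4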